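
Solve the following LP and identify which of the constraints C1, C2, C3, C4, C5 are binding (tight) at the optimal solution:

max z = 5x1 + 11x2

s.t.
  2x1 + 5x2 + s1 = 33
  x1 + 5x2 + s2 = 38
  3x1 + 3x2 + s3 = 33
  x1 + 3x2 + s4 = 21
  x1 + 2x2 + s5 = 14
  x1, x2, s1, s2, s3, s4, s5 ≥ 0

At x1 = 4, x2 = 5, compute slack b - a·x for each constraint:
  C1: 33 − 33 = 0  (binding)
  C2: 38 − 29 = 9  (slack)
  C3: 33 − 27 = 6  (slack)
  C4: 21 − 19 = 2  (slack)
  C5: 14 − 14 = 0  (binding)

Optimal: x1 = 4, x2 = 5
Binding: C1, C5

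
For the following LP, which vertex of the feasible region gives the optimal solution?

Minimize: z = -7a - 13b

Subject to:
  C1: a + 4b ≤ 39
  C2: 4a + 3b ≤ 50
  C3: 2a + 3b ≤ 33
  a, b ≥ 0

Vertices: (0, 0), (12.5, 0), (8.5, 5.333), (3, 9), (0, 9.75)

Evaluate the objective at each vertex of the feasible region:
  z(0, 0) = 0
  z(12.5, 0) = -87.5
  z(8.5, 5.333) = -128.8
  z(3, 9) = -138  ←
  z(0, 9.75) = -126.8
The minimum is at a = 3, b = 9.

(3, 9)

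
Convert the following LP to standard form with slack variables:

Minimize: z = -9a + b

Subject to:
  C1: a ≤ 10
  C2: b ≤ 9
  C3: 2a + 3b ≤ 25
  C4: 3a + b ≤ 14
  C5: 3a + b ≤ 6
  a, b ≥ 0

min z = -9a + b

s.t.
  a + s1 = 10
  b + s2 = 9
  2a + 3b + s3 = 25
  3a + b + s4 = 14
  3a + b + s5 = 6
  a, b, s1, s2, s3, s4, s5 ≥ 0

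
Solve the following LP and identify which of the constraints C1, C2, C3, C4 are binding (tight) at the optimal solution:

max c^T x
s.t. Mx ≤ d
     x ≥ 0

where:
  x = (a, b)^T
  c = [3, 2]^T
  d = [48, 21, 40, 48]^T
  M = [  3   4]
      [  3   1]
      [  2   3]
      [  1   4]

At a = 4, b = 9, compute slack b - a·x for each constraint:
  C1: 48 − 48 = 0  (binding)
  C2: 21 − 21 = 0  (binding)
  C3: 40 − 35 = 5  (slack)
  C4: 48 − 40 = 8  (slack)

Optimal: a = 4, b = 9
Binding: C1, C2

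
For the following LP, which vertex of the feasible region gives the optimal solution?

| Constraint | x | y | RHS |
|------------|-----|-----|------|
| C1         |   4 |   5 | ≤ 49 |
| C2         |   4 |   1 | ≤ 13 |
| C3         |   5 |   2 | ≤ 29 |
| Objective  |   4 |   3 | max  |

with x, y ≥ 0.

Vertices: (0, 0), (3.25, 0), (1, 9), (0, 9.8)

Evaluate the objective at each vertex of the feasible region:
  z(0, 0) = 0
  z(3.25, 0) = 13
  z(1, 9) = 31  ←
  z(0, 9.8) = 29.4
The maximum is at x = 1, y = 9.

(1, 9)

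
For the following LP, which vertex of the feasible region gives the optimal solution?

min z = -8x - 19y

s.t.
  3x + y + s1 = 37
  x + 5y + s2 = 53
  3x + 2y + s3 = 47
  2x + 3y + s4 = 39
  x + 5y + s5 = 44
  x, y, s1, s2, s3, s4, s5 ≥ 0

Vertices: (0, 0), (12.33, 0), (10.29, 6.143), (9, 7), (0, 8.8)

Evaluate the objective at each vertex of the feasible region:
  z(0, 0) = 0
  z(12.33, 0) = -98.67
  z(10.29, 6.143) = -199
  z(9, 7) = -205  ←
  z(0, 8.8) = -167.2
The minimum is at x = 9, y = 7.

(9, 7)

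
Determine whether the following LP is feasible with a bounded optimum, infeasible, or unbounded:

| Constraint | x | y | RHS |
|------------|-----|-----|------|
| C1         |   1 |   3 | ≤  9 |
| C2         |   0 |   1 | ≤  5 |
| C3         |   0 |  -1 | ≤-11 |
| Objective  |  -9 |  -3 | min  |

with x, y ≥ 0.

Infeasible (no feasible solution exists)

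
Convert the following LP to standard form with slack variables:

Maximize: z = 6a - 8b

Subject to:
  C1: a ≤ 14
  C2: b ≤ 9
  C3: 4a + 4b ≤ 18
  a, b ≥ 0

max z = 6a - 8b

s.t.
  a + s1 = 14
  b + s2 = 9
  4a + 4b + s3 = 18
  a, b, s1, s2, s3 ≥ 0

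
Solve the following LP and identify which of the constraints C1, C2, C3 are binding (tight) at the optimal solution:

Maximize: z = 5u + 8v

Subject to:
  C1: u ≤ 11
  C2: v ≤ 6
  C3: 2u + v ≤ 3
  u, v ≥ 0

At u = 0, v = 3, compute slack b - a·x for each constraint:
  C1: 11 − 0 = 11  (slack)
  C2: 6 − 3 = 3  (slack)
  C3: 3 − 3 = 0  (binding)

Optimal: u = 0, v = 3
Binding: C3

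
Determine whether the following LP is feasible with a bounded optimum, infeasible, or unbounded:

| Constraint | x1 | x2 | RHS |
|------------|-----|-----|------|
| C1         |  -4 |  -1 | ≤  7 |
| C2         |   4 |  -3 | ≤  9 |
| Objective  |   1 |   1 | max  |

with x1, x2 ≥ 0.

Unbounded (objective can increase without bound)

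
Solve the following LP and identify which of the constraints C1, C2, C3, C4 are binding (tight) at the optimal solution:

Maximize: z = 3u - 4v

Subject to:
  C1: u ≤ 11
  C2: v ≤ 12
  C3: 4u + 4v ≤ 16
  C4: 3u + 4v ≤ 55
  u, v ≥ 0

At u = 4, v = 0, compute slack b - a·x for each constraint:
  C1: 11 − 4 = 7  (slack)
  C2: 12 − 0 = 12  (slack)
  C3: 16 − 16 = 0  (binding)
  C4: 55 − 12 = 43  (slack)

Optimal: u = 4, v = 0
Binding: C3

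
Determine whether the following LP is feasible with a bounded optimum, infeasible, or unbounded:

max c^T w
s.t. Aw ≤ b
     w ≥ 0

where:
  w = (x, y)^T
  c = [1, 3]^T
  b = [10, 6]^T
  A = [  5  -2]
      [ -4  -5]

Unbounded (objective can increase without bound)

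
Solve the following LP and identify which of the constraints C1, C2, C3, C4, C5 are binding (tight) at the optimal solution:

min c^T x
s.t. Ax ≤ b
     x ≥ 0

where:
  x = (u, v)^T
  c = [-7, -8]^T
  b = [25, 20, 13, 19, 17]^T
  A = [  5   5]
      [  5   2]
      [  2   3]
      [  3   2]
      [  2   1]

At u = 2, v = 3, compute slack b - a·x for each constraint:
  C1: 25 − 25 = 0  (binding)
  C2: 20 − 16 = 4  (slack)
  C3: 13 − 13 = 0  (binding)
  C4: 19 − 12 = 7  (slack)
  C5: 17 − 7 = 10  (slack)

Optimal: u = 2, v = 3
Binding: C1, C3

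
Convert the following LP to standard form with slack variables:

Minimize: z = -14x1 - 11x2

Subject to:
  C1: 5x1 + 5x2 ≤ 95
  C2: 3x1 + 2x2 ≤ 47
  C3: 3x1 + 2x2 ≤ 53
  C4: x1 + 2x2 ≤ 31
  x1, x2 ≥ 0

min z = -14x1 - 11x2

s.t.
  5x1 + 5x2 + s1 = 95
  3x1 + 2x2 + s2 = 47
  3x1 + 2x2 + s3 = 53
  x1 + 2x2 + s4 = 31
  x1, x2, s1, s2, s3, s4 ≥ 0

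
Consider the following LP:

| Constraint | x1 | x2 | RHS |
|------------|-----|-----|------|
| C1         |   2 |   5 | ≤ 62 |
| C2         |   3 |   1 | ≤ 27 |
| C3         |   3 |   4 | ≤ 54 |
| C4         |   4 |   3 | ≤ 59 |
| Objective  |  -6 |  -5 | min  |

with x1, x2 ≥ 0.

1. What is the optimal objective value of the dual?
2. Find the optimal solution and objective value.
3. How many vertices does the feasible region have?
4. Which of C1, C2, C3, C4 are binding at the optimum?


1. -81
2. x1 = 6, x2 = 9, z = -81
3. 5
4. C2, C3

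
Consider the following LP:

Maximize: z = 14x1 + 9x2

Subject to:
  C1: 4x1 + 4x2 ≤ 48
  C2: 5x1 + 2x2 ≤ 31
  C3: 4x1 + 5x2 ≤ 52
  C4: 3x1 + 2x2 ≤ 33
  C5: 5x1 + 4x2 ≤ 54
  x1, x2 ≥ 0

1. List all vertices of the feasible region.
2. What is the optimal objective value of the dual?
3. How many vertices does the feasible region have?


1. (0, 0), (6.2, 0), (3, 8), (0, 10.4)
2. 114
3. 4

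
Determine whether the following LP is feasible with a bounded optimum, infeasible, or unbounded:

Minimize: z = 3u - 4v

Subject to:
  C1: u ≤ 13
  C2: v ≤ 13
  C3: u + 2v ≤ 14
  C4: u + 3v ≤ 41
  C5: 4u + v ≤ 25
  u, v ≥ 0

Feasible with a bounded optimal solution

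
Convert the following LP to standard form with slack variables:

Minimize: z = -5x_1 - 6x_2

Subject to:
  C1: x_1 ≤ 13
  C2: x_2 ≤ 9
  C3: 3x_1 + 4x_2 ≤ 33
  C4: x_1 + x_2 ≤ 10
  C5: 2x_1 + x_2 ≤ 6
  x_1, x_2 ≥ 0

min z = -5x_1 - 6x_2

s.t.
  x_1 + s1 = 13
  x_2 + s2 = 9
  3x_1 + 4x_2 + s3 = 33
  x_1 + x_2 + s4 = 10
  2x_1 + x_2 + s5 = 6
  x_1, x_2, s1, s2, s3, s4, s5 ≥ 0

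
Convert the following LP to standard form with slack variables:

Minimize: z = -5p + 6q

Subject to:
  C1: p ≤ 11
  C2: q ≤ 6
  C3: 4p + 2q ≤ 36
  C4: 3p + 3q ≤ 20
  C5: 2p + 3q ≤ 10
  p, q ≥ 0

min z = -5p + 6q

s.t.
  p + s1 = 11
  q + s2 = 6
  4p + 2q + s3 = 36
  3p + 3q + s4 = 20
  2p + 3q + s5 = 10
  p, q, s1, s2, s3, s4, s5 ≥ 0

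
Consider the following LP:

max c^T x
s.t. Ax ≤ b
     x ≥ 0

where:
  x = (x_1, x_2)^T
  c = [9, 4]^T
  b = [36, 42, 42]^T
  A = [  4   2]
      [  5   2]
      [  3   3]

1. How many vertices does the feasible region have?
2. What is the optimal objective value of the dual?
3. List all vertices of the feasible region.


1. 5
2. 78
3. (0, 0), (8.4, 0), (6, 6), (4, 10), (0, 14)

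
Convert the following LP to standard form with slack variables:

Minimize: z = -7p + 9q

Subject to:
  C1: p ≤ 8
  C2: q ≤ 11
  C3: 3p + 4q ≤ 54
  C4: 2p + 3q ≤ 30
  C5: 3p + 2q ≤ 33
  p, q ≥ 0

min z = -7p + 9q

s.t.
  p + s1 = 8
  q + s2 = 11
  3p + 4q + s3 = 54
  2p + 3q + s4 = 30
  3p + 2q + s5 = 33
  p, q, s1, s2, s3, s4, s5 ≥ 0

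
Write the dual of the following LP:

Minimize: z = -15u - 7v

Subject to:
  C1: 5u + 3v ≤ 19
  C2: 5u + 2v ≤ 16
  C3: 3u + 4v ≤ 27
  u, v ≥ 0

Primal min cᵀx s.t. Ax ≤ b, x ≥ 0  →  Dual max −bᵀy s.t. Aᵀy ≥ −c, y ≥ 0.

Maximize: z = -19y1 - 16y2 - 27y3

Subject to:
  5y1 + 5y2 + 3y3 ≥ 15
  3y1 + 2y2 + 4y3 ≥ 7
  y1, y2, y3 ≥ 0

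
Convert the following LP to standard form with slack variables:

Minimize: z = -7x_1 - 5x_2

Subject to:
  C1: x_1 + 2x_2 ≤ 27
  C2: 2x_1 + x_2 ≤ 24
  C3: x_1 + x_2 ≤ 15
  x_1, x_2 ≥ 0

min z = -7x_1 - 5x_2

s.t.
  x_1 + 2x_2 + s1 = 27
  2x_1 + x_2 + s2 = 24
  x_1 + x_2 + s3 = 15
  x_1, x_2, s1, s2, s3 ≥ 0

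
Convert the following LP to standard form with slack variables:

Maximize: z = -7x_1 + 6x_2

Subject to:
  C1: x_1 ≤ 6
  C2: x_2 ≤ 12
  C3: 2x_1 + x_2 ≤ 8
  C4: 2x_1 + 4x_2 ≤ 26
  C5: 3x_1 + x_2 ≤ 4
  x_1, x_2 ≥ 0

max z = -7x_1 + 6x_2

s.t.
  x_1 + s1 = 6
  x_2 + s2 = 12
  2x_1 + x_2 + s3 = 8
  2x_1 + 4x_2 + s4 = 26
  3x_1 + x_2 + s5 = 4
  x_1, x_2, s1, s2, s3, s4, s5 ≥ 0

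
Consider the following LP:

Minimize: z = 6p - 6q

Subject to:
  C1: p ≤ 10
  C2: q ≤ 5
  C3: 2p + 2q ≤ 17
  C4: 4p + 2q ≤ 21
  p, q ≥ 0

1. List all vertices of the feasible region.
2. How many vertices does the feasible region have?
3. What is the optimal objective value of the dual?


1. (0, 0), (5.25, 0), (2.75, 5), (0, 5)
2. 4
3. -30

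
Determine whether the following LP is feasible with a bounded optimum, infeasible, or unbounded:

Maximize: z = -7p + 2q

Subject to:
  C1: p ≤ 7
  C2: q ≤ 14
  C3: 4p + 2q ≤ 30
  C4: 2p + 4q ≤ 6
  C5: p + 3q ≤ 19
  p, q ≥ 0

Feasible with a bounded optimal solution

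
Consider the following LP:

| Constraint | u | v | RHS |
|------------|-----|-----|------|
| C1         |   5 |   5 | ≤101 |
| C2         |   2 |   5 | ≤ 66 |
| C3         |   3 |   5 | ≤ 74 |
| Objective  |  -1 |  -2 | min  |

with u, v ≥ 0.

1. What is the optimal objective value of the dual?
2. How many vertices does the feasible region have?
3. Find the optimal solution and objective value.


1. -28
2. 5
3. u = 8, v = 10, z = -28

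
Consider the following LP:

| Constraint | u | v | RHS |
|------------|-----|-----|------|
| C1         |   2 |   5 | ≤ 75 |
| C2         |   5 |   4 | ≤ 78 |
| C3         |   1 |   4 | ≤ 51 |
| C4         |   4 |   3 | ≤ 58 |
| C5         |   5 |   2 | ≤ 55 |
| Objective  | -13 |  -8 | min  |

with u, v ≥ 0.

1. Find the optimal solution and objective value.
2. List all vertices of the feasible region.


1. u = 7, v = 10, z = -171
2. (0, 0), (11, 0), (7, 10), (6.077, 11.23), (0, 12.75)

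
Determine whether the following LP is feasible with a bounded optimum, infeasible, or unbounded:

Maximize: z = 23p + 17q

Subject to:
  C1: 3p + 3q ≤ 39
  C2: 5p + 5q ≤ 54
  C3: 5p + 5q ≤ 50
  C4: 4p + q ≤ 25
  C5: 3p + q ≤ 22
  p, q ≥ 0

Feasible with a bounded optimal solution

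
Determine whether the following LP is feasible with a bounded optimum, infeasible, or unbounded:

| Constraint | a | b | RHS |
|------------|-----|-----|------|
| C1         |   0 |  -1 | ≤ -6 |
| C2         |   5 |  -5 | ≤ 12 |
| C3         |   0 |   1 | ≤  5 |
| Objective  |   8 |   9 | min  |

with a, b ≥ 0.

Infeasible (no feasible solution exists)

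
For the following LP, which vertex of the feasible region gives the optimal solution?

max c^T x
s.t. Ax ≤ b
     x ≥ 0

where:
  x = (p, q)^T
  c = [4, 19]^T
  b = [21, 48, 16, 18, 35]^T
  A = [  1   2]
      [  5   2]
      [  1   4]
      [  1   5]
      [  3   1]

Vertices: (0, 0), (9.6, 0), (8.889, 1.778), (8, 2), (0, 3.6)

Evaluate the objective at each vertex of the feasible region:
  z(0, 0) = 0
  z(9.6, 0) = 38.4
  z(8.889, 1.778) = 69.33
  z(8, 2) = 70  ←
  z(0, 3.6) = 68.4
The maximum is at p = 8, q = 2.

(8, 2)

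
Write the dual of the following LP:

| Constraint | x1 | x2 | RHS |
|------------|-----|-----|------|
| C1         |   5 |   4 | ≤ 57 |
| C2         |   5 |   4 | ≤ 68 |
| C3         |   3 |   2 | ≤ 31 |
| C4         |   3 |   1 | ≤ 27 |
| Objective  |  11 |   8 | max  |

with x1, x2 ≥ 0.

Primal max cᵀx s.t. Ax ≤ b, x ≥ 0  →  Dual min bᵀy s.t. Aᵀy ≥ c, y ≥ 0.

Minimize: z = 57y1 + 68y2 + 31y3 + 27y4

Subject to:
  5y1 + 5y2 + 3y3 + 3y4 ≥ 11
  4y1 + 4y2 + 2y3 + y4 ≥ 8
  y1, y2, y3, y4 ≥ 0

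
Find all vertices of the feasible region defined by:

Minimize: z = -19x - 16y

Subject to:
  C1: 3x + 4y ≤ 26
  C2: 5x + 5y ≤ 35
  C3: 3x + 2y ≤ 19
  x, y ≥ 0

(0, 0), (6.333, 0), (5, 2), (2, 5), (0, 6.5)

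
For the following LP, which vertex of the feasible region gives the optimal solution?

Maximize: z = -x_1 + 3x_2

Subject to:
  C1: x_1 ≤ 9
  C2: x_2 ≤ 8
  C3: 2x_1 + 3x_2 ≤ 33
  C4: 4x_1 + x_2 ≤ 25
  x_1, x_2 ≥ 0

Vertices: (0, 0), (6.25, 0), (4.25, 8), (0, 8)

Evaluate the objective at each vertex of the feasible region:
  z(0, 0) = 0
  z(6.25, 0) = -6.25
  z(4.25, 8) = 19.75
  z(0, 8) = 24  ←
The maximum is at x_1 = 0, x_2 = 8.

(0, 8)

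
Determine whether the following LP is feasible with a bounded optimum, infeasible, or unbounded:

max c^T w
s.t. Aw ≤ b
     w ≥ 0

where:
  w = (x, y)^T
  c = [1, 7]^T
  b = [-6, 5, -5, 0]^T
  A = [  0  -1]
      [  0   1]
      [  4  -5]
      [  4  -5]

Infeasible (no feasible solution exists)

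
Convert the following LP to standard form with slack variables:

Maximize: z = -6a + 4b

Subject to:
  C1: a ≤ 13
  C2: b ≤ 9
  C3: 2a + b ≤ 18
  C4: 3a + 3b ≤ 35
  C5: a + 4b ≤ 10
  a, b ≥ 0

max z = -6a + 4b

s.t.
  a + s1 = 13
  b + s2 = 9
  2a + b + s3 = 18
  3a + 3b + s4 = 35
  a + 4b + s5 = 10
  a, b, s1, s2, s3, s4, s5 ≥ 0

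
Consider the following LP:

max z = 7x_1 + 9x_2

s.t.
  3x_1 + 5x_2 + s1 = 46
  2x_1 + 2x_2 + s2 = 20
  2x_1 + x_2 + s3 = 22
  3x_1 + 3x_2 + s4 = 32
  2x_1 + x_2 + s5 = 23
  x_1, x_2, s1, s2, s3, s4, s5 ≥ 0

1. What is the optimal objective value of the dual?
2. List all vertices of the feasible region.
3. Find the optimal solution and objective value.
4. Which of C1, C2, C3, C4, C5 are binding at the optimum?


1. 86
2. (0, 0), (10, 0), (2, 8), (0, 9.2)
3. x_1 = 2, x_2 = 8, z = 86
4. C1, C2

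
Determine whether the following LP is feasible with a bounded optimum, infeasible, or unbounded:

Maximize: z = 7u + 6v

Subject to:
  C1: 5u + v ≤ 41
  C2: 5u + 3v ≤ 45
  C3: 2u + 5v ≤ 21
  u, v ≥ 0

Feasible with a bounded optimal solution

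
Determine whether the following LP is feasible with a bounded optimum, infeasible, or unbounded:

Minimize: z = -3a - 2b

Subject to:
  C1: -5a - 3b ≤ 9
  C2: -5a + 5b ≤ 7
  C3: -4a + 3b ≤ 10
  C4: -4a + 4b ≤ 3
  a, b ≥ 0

Unbounded (objective can decrease without bound)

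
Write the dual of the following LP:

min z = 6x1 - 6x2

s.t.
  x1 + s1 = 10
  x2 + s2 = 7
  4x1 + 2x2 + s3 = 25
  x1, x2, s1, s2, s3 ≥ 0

Primal min cᵀx s.t. Ax ≤ b, x ≥ 0  →  Dual max −bᵀy s.t. Aᵀy ≥ −c, y ≥ 0.

Maximize: z = -10y1 - 7y2 - 25y3

Subject to:
  y1 + 4y3 ≥ -6
  y2 + 2y3 ≥ 6
  y1, y2, y3 ≥ 0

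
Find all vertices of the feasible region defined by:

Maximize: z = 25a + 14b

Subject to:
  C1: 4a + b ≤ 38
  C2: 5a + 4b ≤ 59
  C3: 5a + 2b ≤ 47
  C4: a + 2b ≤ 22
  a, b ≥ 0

(0, 0), (9.4, 0), (7, 6), (5, 8.5), (0, 11)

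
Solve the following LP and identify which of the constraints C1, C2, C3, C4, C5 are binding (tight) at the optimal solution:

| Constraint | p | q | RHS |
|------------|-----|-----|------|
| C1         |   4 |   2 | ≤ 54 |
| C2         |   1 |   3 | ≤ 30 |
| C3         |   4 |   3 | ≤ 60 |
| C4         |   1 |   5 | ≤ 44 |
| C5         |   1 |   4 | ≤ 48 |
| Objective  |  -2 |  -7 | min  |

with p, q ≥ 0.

At p = 9, q = 7, compute slack b - a·x for each constraint:
  C1: 54 − 50 = 4  (slack)
  C2: 30 − 30 = 0  (binding)
  C3: 60 − 57 = 3  (slack)
  C4: 44 − 44 = 0  (binding)
  C5: 48 − 37 = 11  (slack)

Optimal: p = 9, q = 7
Binding: C2, C4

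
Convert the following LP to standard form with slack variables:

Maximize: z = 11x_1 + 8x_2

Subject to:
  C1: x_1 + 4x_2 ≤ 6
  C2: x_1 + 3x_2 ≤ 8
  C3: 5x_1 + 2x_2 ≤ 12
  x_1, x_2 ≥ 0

max z = 11x_1 + 8x_2

s.t.
  x_1 + 4x_2 + s1 = 6
  x_1 + 3x_2 + s2 = 8
  5x_1 + 2x_2 + s3 = 12
  x_1, x_2, s1, s2, s3 ≥ 0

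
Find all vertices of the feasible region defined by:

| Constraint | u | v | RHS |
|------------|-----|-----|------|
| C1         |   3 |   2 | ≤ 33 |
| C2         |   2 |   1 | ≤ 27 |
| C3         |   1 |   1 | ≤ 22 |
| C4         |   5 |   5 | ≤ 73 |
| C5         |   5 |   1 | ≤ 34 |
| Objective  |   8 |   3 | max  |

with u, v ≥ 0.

(0, 0), (6.8, 0), (5, 9), (3.8, 10.8), (0, 14.6)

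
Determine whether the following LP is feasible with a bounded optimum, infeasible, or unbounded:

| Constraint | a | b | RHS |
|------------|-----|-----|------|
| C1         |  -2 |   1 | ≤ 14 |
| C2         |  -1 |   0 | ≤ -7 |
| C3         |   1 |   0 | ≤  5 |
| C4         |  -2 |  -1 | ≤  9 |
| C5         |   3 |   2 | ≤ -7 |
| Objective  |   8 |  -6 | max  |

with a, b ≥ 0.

Infeasible (no feasible solution exists)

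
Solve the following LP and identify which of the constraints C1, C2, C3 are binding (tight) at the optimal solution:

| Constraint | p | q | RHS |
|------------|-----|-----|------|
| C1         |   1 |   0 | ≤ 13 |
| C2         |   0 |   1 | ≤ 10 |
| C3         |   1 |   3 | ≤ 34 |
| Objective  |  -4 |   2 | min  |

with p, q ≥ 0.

At p = 13, q = 0, compute slack b - a·x for each constraint:
  C1: 13 − 13 = 0  (binding)
  C2: 10 − 0 = 10  (slack)
  C3: 34 − 13 = 21  (slack)

Optimal: p = 13, q = 0
Binding: C1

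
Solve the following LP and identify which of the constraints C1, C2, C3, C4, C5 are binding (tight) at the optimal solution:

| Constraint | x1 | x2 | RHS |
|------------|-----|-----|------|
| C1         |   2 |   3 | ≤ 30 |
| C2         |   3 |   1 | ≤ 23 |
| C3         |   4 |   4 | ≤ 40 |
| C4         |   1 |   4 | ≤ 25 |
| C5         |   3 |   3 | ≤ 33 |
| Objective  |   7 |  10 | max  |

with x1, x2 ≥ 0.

At x1 = 5, x2 = 5, compute slack b - a·x for each constraint:
  C1: 30 − 25 = 5  (slack)
  C2: 23 − 20 = 3  (slack)
  C3: 40 − 40 = 0  (binding)
  C4: 25 − 25 = 0  (binding)
  C5: 33 − 30 = 3  (slack)

Optimal: x1 = 5, x2 = 5
Binding: C3, C4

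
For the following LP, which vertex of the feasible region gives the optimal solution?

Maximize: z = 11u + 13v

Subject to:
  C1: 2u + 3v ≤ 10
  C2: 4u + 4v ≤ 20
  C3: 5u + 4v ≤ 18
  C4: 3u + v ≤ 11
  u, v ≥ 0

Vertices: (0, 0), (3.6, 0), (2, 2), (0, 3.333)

Evaluate the objective at each vertex of the feasible region:
  z(0, 0) = 0
  z(3.6, 0) = 39.6
  z(2, 2) = 48  ←
  z(0, 3.333) = 43.33
The maximum is at u = 2, v = 2.

(2, 2)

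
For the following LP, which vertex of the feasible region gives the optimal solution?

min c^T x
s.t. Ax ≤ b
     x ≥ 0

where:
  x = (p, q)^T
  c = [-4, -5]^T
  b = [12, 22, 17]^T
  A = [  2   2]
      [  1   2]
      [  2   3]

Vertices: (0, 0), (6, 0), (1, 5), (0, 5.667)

Evaluate the objective at each vertex of the feasible region:
  z(0, 0) = 0
  z(6, 0) = -24
  z(1, 5) = -29  ←
  z(0, 5.667) = -28.33
The minimum is at p = 1, q = 5.

(1, 5)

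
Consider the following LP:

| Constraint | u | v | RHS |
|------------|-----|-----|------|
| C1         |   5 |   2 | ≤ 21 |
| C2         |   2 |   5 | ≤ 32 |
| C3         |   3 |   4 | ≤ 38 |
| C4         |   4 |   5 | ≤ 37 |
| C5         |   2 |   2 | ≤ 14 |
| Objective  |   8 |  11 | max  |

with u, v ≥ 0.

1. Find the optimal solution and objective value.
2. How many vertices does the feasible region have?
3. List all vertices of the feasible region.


1. u = 1, v = 6, z = 74
2. 5
3. (0, 0), (4.2, 0), (2.333, 4.667), (1, 6), (0, 6.4)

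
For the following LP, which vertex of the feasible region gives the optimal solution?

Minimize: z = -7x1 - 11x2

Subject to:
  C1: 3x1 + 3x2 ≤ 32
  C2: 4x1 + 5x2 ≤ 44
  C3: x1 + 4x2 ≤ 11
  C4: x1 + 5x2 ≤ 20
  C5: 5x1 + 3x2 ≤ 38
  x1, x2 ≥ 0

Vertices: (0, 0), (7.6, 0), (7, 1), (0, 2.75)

Evaluate the objective at each vertex of the feasible region:
  z(0, 0) = 0
  z(7.6, 0) = -53.2
  z(7, 1) = -60  ←
  z(0, 2.75) = -30.25
The minimum is at x1 = 7, x2 = 1.

(7, 1)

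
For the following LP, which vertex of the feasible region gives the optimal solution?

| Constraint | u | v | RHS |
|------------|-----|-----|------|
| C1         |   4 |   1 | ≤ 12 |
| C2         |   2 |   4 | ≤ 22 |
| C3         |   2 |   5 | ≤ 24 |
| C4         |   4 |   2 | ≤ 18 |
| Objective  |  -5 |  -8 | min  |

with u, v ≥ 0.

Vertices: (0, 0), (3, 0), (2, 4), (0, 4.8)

Evaluate the objective at each vertex of the feasible region:
  z(0, 0) = 0
  z(3, 0) = -15
  z(2, 4) = -42  ←
  z(0, 4.8) = -38.4
The minimum is at u = 2, v = 4.

(2, 4)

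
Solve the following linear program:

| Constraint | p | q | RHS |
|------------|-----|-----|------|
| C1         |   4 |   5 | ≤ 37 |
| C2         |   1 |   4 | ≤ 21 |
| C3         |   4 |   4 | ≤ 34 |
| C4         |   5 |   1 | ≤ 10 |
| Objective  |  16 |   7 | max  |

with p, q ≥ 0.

Evaluate the objective at each vertex of the feasible region:
  z(0, 0) = 0
  z(2, 0) = 32
  z(1, 5) = 51  ←
  z(0, 5.25) = 36.75
The maximum is at p = 1, q = 5.

p = 1, q = 5, z = 51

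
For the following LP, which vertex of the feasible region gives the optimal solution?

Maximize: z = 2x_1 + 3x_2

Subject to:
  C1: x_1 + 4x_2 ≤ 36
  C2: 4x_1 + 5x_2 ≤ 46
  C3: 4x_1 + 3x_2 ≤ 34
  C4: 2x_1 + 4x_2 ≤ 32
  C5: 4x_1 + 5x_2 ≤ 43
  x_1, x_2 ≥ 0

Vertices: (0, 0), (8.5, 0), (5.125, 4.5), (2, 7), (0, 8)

Evaluate the objective at each vertex of the feasible region:
  z(0, 0) = 0
  z(8.5, 0) = 17
  z(5.125, 4.5) = 23.75
  z(2, 7) = 25  ←
  z(0, 8) = 24
The maximum is at x_1 = 2, x_2 = 7.

(2, 7)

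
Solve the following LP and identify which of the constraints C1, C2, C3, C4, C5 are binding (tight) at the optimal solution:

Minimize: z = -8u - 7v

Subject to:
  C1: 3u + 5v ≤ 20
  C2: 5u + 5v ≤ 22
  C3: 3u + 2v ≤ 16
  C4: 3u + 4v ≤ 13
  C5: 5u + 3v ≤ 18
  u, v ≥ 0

At u = 3, v = 1, compute slack b - a·x for each constraint:
  C1: 20 − 14 = 6  (slack)
  C2: 22 − 20 = 2  (slack)
  C3: 16 − 11 = 5  (slack)
  C4: 13 − 13 = 0  (binding)
  C5: 18 − 18 = 0  (binding)

Optimal: u = 3, v = 1
Binding: C4, C5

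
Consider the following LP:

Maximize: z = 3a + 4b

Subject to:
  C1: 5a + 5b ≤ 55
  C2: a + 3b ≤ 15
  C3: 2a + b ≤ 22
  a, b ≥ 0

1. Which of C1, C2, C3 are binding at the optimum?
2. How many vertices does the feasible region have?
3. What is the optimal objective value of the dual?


1. C1, C2
2. 4
3. 35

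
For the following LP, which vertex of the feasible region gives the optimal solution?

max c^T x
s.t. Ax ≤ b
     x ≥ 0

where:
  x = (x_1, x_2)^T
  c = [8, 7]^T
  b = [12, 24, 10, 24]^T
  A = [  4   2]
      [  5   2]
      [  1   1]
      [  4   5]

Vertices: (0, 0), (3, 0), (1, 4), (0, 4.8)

Evaluate the objective at each vertex of the feasible region:
  z(0, 0) = 0
  z(3, 0) = 24
  z(1, 4) = 36  ←
  z(0, 4.8) = 33.6
The maximum is at x_1 = 1, x_2 = 4.

(1, 4)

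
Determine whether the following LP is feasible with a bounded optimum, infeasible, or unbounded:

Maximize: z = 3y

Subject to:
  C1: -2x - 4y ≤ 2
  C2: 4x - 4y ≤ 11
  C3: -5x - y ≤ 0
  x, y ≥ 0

Unbounded (objective can increase without bound)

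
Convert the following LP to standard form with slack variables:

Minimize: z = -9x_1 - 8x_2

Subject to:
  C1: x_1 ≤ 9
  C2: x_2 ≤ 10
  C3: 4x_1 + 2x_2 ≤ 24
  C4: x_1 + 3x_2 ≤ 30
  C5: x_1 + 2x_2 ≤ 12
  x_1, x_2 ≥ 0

min z = -9x_1 - 8x_2

s.t.
  x_1 + s1 = 9
  x_2 + s2 = 10
  4x_1 + 2x_2 + s3 = 24
  x_1 + 3x_2 + s4 = 30
  x_1 + 2x_2 + s5 = 12
  x_1, x_2, s1, s2, s3, s4, s5 ≥ 0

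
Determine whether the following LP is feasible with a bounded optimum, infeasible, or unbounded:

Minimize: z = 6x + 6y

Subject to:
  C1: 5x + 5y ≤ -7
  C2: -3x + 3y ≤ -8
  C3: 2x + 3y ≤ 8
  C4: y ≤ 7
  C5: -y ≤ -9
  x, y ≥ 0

Infeasible (no feasible solution exists)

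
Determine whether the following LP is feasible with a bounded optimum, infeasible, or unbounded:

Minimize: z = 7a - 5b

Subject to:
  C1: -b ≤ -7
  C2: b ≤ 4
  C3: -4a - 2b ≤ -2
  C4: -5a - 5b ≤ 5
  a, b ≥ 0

Infeasible (no feasible solution exists)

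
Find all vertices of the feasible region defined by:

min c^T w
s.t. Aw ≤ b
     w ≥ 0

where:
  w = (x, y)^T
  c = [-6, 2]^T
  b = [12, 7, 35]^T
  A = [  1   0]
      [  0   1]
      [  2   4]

(0, 0), (12, 0), (12, 2.75), (3.5, 7), (0, 7)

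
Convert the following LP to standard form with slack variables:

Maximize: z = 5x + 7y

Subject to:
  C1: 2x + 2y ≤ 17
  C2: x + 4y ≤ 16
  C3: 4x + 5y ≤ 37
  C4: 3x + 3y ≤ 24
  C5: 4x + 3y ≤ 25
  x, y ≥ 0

max z = 5x + 7y

s.t.
  2x + 2y + s1 = 17
  x + 4y + s2 = 16
  4x + 5y + s3 = 37
  3x + 3y + s4 = 24
  4x + 3y + s5 = 25
  x, y, s1, s2, s3, s4, s5 ≥ 0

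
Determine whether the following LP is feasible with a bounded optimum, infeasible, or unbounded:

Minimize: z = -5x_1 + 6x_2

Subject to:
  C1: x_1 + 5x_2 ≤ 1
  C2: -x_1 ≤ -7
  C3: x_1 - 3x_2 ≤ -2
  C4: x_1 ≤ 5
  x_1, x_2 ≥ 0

Infeasible (no feasible solution exists)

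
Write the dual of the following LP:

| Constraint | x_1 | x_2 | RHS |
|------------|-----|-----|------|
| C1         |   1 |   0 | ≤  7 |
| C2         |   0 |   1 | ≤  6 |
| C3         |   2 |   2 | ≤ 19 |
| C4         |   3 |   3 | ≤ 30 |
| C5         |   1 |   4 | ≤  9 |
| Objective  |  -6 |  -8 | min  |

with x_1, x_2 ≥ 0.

Primal min cᵀx s.t. Ax ≤ b, x ≥ 0  →  Dual max −bᵀy s.t. Aᵀy ≥ −c, y ≥ 0.

Maximize: z = -7y1 - 6y2 - 19y3 - 30y4 - 9y5

Subject to:
  y1 + 2y3 + 3y4 + y5 ≥ 6
  y2 + 2y3 + 3y4 + 4y5 ≥ 8
  y1, y2, y3, y4, y5 ≥ 0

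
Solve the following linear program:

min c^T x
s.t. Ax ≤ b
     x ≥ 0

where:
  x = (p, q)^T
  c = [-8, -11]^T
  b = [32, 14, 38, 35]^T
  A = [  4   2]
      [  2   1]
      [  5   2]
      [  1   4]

Evaluate the objective at each vertex of the feasible region:
  z(0, 0) = 0
  z(7, 0) = -56
  z(3, 8) = -112  ←
  z(0, 8.75) = -96.25
The minimum is at p = 3, q = 8.

p = 3, q = 8, z = -112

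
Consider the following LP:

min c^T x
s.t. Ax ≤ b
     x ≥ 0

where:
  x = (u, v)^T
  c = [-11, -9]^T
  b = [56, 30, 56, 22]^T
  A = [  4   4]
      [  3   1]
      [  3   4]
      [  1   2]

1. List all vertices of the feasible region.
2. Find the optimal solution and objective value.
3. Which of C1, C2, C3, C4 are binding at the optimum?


1. (0, 0), (10, 0), (8, 6), (6, 8), (0, 11)
2. u = 8, v = 6, z = -142
3. C1, C2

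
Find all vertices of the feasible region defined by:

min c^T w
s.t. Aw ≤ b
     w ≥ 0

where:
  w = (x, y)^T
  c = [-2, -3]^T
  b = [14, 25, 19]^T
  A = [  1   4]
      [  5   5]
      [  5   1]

(0, 0), (3.8, 0), (3.5, 1.5), (2, 3), (0, 3.5)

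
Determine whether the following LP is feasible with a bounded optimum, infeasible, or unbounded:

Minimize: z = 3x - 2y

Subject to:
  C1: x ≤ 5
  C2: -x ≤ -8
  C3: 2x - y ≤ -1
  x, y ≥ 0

Infeasible (no feasible solution exists)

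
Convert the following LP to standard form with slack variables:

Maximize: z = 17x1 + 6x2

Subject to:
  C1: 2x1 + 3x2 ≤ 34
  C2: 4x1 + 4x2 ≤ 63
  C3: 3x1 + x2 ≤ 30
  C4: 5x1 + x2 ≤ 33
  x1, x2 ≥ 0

max z = 17x1 + 6x2

s.t.
  2x1 + 3x2 + s1 = 34
  4x1 + 4x2 + s2 = 63
  3x1 + x2 + s3 = 30
  5x1 + x2 + s4 = 33
  x1, x2, s1, s2, s3, s4 ≥ 0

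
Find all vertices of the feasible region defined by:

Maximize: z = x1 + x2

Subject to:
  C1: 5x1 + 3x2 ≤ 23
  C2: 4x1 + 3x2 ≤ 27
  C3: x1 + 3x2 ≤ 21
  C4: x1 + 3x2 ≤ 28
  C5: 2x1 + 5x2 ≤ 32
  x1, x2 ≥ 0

(0, 0), (4.6, 0), (1, 6), (0, 6.4)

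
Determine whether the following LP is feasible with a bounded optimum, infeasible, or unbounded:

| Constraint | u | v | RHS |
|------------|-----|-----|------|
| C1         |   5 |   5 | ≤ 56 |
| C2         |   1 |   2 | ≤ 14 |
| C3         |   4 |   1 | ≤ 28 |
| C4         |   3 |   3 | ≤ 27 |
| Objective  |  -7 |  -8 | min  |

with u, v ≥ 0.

Feasible with a bounded optimal solution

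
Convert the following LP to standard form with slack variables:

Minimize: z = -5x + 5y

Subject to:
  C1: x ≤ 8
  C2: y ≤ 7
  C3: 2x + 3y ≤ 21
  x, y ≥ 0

min z = -5x + 5y

s.t.
  x + s1 = 8
  y + s2 = 7
  2x + 3y + s3 = 21
  x, y, s1, s2, s3 ≥ 0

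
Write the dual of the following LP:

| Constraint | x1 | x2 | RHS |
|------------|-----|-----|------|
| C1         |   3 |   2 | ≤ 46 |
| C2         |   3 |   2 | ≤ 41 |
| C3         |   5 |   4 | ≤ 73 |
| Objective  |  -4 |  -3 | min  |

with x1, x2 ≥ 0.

Primal min cᵀx s.t. Ax ≤ b, x ≥ 0  →  Dual max −bᵀy s.t. Aᵀy ≥ −c, y ≥ 0.

Maximize: z = -46y1 - 41y2 - 73y3

Subject to:
  3y1 + 3y2 + 5y3 ≥ 4
  2y1 + 2y2 + 4y3 ≥ 3
  y1, y2, y3 ≥ 0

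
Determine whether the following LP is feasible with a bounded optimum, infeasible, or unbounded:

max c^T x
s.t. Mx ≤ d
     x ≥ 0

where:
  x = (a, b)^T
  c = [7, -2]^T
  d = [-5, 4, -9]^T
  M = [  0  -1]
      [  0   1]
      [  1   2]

Infeasible (no feasible solution exists)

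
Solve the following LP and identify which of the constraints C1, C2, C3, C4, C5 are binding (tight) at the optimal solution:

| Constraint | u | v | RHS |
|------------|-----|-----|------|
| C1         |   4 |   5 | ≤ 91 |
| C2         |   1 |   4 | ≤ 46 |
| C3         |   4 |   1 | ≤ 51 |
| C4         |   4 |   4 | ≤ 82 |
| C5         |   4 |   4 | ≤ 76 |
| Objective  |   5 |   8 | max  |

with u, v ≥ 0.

At u = 10, v = 9, compute slack b - a·x for each constraint:
  C1: 91 − 85 = 6  (slack)
  C2: 46 − 46 = 0  (binding)
  C3: 51 − 49 = 2  (slack)
  C4: 82 − 76 = 6  (slack)
  C5: 76 − 76 = 0  (binding)

Optimal: u = 10, v = 9
Binding: C2, C5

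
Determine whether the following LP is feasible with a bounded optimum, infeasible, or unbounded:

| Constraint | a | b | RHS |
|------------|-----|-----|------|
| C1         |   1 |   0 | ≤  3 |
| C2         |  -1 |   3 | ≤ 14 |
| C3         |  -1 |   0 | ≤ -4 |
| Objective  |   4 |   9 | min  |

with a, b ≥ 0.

Infeasible (no feasible solution exists)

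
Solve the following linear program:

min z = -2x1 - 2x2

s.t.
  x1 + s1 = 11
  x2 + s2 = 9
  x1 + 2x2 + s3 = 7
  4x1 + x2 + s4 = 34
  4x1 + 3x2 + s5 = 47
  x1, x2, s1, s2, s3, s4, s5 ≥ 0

Evaluate the objective at each vertex of the feasible region:
  z(0, 0) = 0
  z(7, 0) = -14  ←
  z(0, 3.5) = -7
The minimum is at x1 = 7, x2 = 0.

x1 = 7, x2 = 0, z = -14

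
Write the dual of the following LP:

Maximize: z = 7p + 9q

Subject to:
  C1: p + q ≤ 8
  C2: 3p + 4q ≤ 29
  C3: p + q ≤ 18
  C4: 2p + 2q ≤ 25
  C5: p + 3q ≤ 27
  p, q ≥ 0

Primal max cᵀx s.t. Ax ≤ b, x ≥ 0  →  Dual min bᵀy s.t. Aᵀy ≥ c, y ≥ 0.

Minimize: z = 8y1 + 29y2 + 18y3 + 25y4 + 27y5

Subject to:
  y1 + 3y2 + y3 + 2y4 + y5 ≥ 7
  y1 + 4y2 + y3 + 2y4 + 3y5 ≥ 9
  y1, y2, y3, y4, y5 ≥ 0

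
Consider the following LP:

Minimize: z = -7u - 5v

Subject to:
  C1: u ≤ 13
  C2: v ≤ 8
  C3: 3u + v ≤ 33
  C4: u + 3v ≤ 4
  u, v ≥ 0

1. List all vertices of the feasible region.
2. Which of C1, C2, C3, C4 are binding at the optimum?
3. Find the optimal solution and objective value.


1. (0, 0), (4, 0), (0, 1.333)
2. C4
3. u = 4, v = 0, z = -28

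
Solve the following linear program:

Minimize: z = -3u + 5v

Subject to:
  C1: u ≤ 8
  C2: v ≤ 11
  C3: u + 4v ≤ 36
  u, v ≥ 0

Evaluate the objective at each vertex of the feasible region:
  z(0, 0) = 0
  z(8, 0) = -24  ←
  z(8, 7) = 11
  z(0, 9) = 45
The minimum is at u = 8, v = 0.

u = 8, v = 0, z = -24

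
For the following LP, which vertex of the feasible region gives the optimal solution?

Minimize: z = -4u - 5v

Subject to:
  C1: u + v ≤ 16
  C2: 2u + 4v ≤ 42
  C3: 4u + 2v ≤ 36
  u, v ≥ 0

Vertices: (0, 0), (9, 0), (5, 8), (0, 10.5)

Evaluate the objective at each vertex of the feasible region:
  z(0, 0) = 0
  z(9, 0) = -36
  z(5, 8) = -60  ←
  z(0, 10.5) = -52.5
The minimum is at u = 5, v = 8.

(5, 8)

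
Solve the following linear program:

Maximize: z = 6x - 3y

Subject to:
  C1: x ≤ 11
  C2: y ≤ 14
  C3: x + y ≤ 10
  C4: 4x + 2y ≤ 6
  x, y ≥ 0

Evaluate the objective at each vertex of the feasible region:
  z(0, 0) = 0
  z(1.5, 0) = 9  ←
  z(0, 3) = -9
The maximum is at x = 1.5, y = 0.

x = 1.5, y = 0, z = 9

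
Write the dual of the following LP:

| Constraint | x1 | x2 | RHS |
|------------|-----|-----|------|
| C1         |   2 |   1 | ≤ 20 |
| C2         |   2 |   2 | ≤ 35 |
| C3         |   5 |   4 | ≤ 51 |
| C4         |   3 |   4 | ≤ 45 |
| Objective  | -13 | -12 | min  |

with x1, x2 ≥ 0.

Primal min cᵀx s.t. Ax ≤ b, x ≥ 0  →  Dual max −bᵀy s.t. Aᵀy ≥ −c, y ≥ 0.

Maximize: z = -20y1 - 35y2 - 51y3 - 45y4

Subject to:
  2y1 + 2y2 + 5y3 + 3y4 ≥ 13
  y1 + 2y2 + 4y3 + 4y4 ≥ 12
  y1, y2, y3, y4 ≥ 0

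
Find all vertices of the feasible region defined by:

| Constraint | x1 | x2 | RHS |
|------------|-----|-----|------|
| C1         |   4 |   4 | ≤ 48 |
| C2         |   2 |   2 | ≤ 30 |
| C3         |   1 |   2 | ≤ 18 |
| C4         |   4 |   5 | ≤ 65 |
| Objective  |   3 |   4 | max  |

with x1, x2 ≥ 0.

(0, 0), (12, 0), (6, 6), (0, 9)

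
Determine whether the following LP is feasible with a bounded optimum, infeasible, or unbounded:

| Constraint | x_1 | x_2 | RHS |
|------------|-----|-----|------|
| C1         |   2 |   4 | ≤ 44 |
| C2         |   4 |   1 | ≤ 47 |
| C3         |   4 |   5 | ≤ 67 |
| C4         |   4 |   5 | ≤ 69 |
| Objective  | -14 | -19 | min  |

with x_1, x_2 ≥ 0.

Feasible with a bounded optimal solution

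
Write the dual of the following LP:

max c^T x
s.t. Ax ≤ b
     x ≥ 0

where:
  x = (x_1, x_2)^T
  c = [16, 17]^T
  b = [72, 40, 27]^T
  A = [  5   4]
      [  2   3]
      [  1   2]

Primal max cᵀx s.t. Ax ≤ b, x ≥ 0  →  Dual min bᵀy s.t. Aᵀy ≥ c, y ≥ 0.

Minimize: z = 72y1 + 40y2 + 27y3

Subject to:
  5y1 + 2y2 + y3 ≥ 16
  4y1 + 3y2 + 2y3 ≥ 17
  y1, y2, y3 ≥ 0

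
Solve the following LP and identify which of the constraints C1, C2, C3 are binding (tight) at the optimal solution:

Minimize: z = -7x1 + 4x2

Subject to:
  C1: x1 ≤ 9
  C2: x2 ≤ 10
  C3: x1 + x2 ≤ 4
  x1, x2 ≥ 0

At x1 = 4, x2 = 0, compute slack b - a·x for each constraint:
  C1: 9 − 4 = 5  (slack)
  C2: 10 − 0 = 10  (slack)
  C3: 4 − 4 = 0  (binding)

Optimal: x1 = 4, x2 = 0
Binding: C3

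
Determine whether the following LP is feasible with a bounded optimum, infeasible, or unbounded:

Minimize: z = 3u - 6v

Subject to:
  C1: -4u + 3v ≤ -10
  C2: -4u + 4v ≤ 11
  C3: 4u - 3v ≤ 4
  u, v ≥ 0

Infeasible (no feasible solution exists)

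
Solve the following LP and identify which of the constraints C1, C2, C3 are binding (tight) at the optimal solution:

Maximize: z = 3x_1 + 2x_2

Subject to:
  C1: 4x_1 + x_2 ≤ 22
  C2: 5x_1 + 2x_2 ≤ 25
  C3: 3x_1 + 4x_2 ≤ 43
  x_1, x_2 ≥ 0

At x_1 = 1, x_2 = 10, compute slack b - a·x for each constraint:
  C1: 22 − 14 = 8  (slack)
  C2: 25 − 25 = 0  (binding)
  C3: 43 − 43 = 0  (binding)

Optimal: x_1 = 1, x_2 = 10
Binding: C2, C3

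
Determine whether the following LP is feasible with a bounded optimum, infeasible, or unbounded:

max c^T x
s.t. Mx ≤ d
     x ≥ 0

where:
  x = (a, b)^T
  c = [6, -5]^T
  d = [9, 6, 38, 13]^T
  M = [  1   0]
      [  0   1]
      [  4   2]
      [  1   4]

Feasible with a bounded optimal solution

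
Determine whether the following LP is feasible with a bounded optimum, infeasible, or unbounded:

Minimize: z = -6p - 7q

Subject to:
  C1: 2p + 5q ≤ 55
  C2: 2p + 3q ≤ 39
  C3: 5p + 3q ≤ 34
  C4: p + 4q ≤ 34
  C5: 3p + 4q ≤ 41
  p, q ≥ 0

Feasible with a bounded optimal solution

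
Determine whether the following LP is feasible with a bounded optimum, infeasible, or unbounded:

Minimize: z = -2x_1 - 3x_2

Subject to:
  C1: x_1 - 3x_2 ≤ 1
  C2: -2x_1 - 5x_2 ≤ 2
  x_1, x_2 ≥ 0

Unbounded (objective can decrease without bound)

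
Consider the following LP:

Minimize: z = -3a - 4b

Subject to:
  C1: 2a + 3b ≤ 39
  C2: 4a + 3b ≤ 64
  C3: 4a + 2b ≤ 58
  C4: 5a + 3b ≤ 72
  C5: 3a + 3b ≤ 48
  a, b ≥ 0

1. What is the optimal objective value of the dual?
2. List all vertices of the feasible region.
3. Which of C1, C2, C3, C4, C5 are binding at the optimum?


1. -55
2. (0, 0), (14.4, 0), (12, 4), (9, 7), (0, 13)
3. C1, C5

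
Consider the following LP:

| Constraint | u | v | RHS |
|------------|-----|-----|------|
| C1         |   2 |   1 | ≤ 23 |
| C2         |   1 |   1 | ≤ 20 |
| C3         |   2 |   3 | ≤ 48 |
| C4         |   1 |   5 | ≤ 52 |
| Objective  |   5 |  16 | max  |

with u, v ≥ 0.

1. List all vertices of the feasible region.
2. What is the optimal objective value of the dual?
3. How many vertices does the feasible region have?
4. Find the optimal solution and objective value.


1. (0, 0), (11.5, 0), (7, 9), (0, 10.4)
2. 179
3. 4
4. u = 7, v = 9, z = 179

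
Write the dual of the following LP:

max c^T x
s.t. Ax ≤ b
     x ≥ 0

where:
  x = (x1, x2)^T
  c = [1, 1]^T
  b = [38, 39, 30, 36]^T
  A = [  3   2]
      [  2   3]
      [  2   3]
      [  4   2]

Primal max cᵀx s.t. Ax ≤ b, x ≥ 0  →  Dual min bᵀy s.t. Aᵀy ≥ c, y ≥ 0.

Minimize: z = 38y1 + 39y2 + 30y3 + 36y4

Subject to:
  3y1 + 2y2 + 2y3 + 4y4 ≥ 1
  2y1 + 3y2 + 3y3 + 2y4 ≥ 1
  y1, y2, y3, y4 ≥ 0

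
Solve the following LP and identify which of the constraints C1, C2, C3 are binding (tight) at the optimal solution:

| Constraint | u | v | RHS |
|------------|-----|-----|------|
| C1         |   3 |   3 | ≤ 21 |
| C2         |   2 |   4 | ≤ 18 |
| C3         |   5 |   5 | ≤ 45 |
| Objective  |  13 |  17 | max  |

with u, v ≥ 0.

At u = 5, v = 2, compute slack b - a·x for each constraint:
  C1: 21 − 21 = 0  (binding)
  C2: 18 − 18 = 0  (binding)
  C3: 45 − 35 = 10  (slack)

Optimal: u = 5, v = 2
Binding: C1, C2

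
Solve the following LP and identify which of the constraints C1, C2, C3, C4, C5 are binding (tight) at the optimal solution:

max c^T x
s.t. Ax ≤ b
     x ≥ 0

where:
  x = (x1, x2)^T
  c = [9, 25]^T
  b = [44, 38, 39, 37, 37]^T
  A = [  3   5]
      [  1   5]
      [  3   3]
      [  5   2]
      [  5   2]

At x1 = 3, x2 = 7, compute slack b - a·x for each constraint:
  C1: 44 − 44 = 0  (binding)
  C2: 38 − 38 = 0  (binding)
  C3: 39 − 30 = 9  (slack)
  C4: 37 − 29 = 8  (slack)
  C5: 37 − 29 = 8  (slack)

Optimal: x1 = 3, x2 = 7
Binding: C1, C2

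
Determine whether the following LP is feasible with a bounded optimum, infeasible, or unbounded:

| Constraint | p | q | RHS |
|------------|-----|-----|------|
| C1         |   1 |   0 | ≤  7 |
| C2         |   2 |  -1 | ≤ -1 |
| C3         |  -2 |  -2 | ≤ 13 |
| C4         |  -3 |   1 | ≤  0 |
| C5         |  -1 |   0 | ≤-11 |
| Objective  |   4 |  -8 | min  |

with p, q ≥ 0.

Infeasible (no feasible solution exists)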